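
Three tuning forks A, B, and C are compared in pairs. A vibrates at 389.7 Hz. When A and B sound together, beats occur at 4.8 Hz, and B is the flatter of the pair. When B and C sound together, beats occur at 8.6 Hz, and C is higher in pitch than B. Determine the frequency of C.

B is below A, so f_B = 389.7 − 4.8 = 384.9 Hz.
C is above B, so f_C = 384.9 + 8.6 = 393.5 Hz.

393.5 Hz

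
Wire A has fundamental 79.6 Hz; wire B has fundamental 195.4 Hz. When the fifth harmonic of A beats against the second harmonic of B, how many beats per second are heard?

Fifth harmonic of the first: 5·79.6 = 398.0 Hz.
Second harmonic of the second: 2·195.4 = 390.8 Hz.
f_beat = |398.0 − 390.8| = 7.2 Hz.

7.2 Hz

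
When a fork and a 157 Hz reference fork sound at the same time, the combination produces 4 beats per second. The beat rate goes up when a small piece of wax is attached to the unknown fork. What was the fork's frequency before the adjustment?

|f − 157| = 4, so the fork was at either 153 Hz or 161 Hz.
Loading a fork with wax lowers its frequency; the adjustment lowers the fork's frequency.
The beat rate rose, so the adjustment moved the fork further from 157 Hz — it was already below the reference.

153 Hz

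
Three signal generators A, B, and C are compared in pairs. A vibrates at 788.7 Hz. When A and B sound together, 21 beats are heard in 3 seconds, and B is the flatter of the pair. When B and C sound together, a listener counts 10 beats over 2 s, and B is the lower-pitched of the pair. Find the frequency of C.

A–B: Beat frequency = 21/3 = 7 Hz.
B is below A, so f_B = 788.7 − 7 = 781.7 Hz.
B–C: Beat frequency = 10/2 = 5 Hz.
C is above B, so f_C = 781.7 + 5 = 786.7 Hz.

786.7 Hz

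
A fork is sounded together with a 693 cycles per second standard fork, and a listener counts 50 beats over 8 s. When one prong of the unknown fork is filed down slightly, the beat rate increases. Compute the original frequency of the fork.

699.25 Hz

Beat frequency = 50/8 = 6.25 Hz.
|f − 693| = 6.25, so the fork was at either 686.75 Hz or 699.25 Hz.
Filing a prong removes mass and raises the fork's frequency; the adjustment raises the fork's frequency.
The beat rate rose, so the adjustment moved the fork further from 693 Hz — it was already above the reference.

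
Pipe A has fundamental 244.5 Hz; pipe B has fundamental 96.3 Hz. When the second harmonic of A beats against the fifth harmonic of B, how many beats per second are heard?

7.5 Hz

Second harmonic of the first: 2·244.5 = 489.0 Hz.
Fifth harmonic of the second: 5·96.3 = 481.5 Hz.
f_beat = |489.0 − 481.5| = 7.5 Hz.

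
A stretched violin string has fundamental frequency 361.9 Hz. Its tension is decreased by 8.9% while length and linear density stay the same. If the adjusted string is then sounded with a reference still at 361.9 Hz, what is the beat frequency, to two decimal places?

16.48 Hz

For a string, f ∝ √T, so the new frequency is 361.9·√0.911 = 345.4202 Hz.
f_beat = |345.4202 − 361.9| = 16.48 Hz.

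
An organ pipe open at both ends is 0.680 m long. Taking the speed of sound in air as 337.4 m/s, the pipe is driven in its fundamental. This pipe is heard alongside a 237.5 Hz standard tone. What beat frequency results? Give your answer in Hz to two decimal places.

10.59 Hz

Open pipe: f_n = n·v/(2L) = 1·337.4/(2·0.680) = 248.0882 Hz.
f_beat = |248.0882 − 237.5| = 10.59 Hz.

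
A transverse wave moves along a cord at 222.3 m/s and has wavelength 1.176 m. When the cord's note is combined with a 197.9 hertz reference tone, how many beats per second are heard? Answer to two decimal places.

8.87 Hz

Source frequency f = v/λ = 222.3/1.176 = 189.0306 Hz.
f_beat = |189.0306 − 197.9| = 8.87 Hz.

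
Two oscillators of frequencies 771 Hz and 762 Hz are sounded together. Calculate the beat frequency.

9 Hz

f_beat = |f₁ − f₂|.
|771 − 762| = 9 Hz.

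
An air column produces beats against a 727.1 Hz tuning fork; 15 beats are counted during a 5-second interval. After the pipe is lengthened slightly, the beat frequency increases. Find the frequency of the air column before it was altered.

Beat frequency = 15/5 = 3 Hz.
|f − 727.1| = 3, so the air column was at either 724.1 Hz or 730.1 Hz.
A longer pipe has a lower fundamental; the adjustment lowers the air column's frequency.
The beat rate rose, so the adjustment moved the air column further from 727.1 Hz — it was already below the reference.

724.1 Hz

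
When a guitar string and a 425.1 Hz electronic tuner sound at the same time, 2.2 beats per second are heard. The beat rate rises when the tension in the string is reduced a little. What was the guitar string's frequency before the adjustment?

422.9 Hz

|f − 425.1| = 2.2, so the guitar string was at either 422.9 Hz or 427.3 Hz.
Lower tension means lower frequency; the adjustment lowers the guitar string's frequency.
The beat rate rose, so the adjustment moved the guitar string further from 425.1 Hz — it was already below the reference.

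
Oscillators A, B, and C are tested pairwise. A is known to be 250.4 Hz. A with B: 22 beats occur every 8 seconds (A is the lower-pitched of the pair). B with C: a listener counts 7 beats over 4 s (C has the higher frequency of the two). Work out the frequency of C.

254.9 Hz

A–B: Beat frequency = 22/8 = 2.75 Hz.
B is above A, so f_B = 250.4 + 2.75 = 253.15 Hz.
B–C: Beat frequency = 7/4 = 1.75 Hz.
C is above B, so f_C = 253.15 + 1.75 = 254.9 Hz.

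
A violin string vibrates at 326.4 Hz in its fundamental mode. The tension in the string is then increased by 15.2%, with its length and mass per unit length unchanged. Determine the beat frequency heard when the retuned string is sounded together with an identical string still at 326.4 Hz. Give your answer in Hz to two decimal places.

For a string, f ∝ √T, so the new frequency is 326.4·√1.152 = 350.3292 Hz.
f_beat = |350.3292 − 326.4| = 23.93 Hz.

23.93 Hz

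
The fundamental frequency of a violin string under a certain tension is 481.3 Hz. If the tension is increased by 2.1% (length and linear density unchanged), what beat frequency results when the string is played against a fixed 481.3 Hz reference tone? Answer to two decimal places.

For a string, f ∝ √T, so the new frequency is 481.3·√1.021 = 486.3274 Hz.
f_beat = |486.3274 − 481.3| = 5.03 Hz.

5.03 Hz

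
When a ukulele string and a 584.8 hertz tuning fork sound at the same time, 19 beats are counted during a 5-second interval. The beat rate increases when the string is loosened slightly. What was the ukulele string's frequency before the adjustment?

581 Hz

Beat frequency = 19/5 = 3.8 Hz.
|f − 584.8| = 3.8, so the ukulele string was at either 581 Hz or 588.6 Hz.
Reducing tension lowers a string's frequency; the adjustment lowers the ukulele string's frequency.
The beat rate rose, so the adjustment moved the ukulele string further from 584.8 Hz — it was already below the reference.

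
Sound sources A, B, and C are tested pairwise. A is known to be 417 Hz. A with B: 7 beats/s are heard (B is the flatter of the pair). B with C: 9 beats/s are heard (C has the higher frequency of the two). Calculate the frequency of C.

B is below A, so f_B = 417 − 7 = 410 Hz.
C is above B, so f_C = 410 + 9 = 419 Hz.

419 Hz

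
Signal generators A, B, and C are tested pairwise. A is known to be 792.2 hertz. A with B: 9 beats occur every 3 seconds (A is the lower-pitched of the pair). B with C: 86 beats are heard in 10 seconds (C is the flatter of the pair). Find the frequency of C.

A–B: Beat frequency = 9/3 = 3 Hz.
B is above A, so f_B = 792.2 + 3 = 795.2 Hz.
B–C: Beat frequency = 86/10 = 8.6 Hz.
C is below B, so f_C = 795.2 − 8.6 = 786.6 Hz.

786.6 Hz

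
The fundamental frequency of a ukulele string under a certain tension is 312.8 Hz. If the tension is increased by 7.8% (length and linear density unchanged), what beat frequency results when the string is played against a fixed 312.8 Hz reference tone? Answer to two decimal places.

11.97 Hz

For a string, f ∝ √T, so the new frequency is 312.8·√1.078 = 324.7702 Hz.
f_beat = |324.7702 − 312.8| = 11.97 Hz.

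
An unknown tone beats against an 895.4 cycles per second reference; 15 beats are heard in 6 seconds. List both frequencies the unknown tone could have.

892.9 Hz or 897.9 Hz

Beat frequency = 15/6 = 2.5 Hz.
|f − 895.4| = 2.5, so f = 895.4 ± 2.5.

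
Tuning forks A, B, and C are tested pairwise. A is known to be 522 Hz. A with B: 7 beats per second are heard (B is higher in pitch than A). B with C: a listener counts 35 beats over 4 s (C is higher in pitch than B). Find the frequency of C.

537.75 Hz

B is above A, so f_B = 522 + 7 = 529 Hz.
B–C: Beat frequency = 35/4 = 8.75 Hz.
C is above B, so f_C = 529 + 8.75 = 537.75 Hz.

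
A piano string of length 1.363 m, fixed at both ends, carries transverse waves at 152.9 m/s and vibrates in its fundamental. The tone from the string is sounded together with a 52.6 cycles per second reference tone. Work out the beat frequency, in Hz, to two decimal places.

3.49 Hz

For a string fixed at both ends, f_n = n·v/(2L) = 1·152.9/(2·1.363) = 56.0895 Hz.
f_beat = |56.0895 − 52.6| = 3.49 Hz.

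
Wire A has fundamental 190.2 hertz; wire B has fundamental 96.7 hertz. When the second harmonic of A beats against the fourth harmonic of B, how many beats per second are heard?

Second harmonic of the first: 2·190.2 = 380.4 Hz.
Fourth harmonic of the second: 4·96.7 = 386.8 Hz.
f_beat = |380.4 − 386.8| = 6.4 Hz.

6.4 Hz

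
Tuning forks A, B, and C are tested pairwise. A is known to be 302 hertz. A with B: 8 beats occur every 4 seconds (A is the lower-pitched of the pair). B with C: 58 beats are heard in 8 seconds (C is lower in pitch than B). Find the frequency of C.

296.75 Hz

A–B: Beat frequency = 8/4 = 2 Hz.
B is above A, so f_B = 302 + 2 = 304 Hz.
B–C: Beat frequency = 58/8 = 7.25 Hz.
C is below B, so f_C = 304 − 7.25 = 296.75 Hz.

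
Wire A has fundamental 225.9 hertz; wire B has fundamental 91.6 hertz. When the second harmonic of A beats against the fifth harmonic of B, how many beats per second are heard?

Second harmonic of the first: 2·225.9 = 451.8 Hz.
Fifth harmonic of the second: 5·91.6 = 458.0 Hz.
f_beat = |451.8 − 458.0| = 6.2 Hz.

6.2 Hz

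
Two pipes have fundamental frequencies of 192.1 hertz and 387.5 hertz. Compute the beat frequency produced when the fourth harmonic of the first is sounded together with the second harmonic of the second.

Fourth harmonic of the first: 4·192.1 = 768.4 Hz.
Second harmonic of the second: 2·387.5 = 775.0 Hz.
f_beat = |768.4 − 775.0| = 6.6 Hz.

6.6 Hz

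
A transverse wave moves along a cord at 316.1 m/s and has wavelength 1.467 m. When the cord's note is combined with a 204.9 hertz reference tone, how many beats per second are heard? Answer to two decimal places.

Source frequency f = v/λ = 316.1/1.467 = 215.4738 Hz.
f_beat = |215.4738 − 204.9| = 10.57 Hz.

10.57 Hz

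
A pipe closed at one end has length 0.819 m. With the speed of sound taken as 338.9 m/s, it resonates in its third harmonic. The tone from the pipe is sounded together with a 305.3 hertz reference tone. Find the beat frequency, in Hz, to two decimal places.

5.05 Hz

Closed pipe (odd harmonics): f_n = n·v/(4L) = 3·338.9/(4·0.819) = 310.3480 Hz.
f_beat = |310.3480 − 305.3| = 5.05 Hz.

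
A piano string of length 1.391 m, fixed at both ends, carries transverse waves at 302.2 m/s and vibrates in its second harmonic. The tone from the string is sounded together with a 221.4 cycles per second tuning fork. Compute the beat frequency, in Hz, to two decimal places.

For a string fixed at both ends, f_n = n·v/(2L) = 2·302.2/(2·1.391) = 217.2538 Hz.
f_beat = |217.2538 − 221.4| = 4.15 Hz.

4.15 Hz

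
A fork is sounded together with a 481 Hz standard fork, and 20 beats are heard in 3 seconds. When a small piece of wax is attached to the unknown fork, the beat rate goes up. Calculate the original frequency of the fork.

474.3333 Hz

Beat frequency = 20/3 = 6.6667 Hz.
|f − 481| = 6.6667, so the fork was at either 474.3333 Hz or 487.6667 Hz.
Loading a fork with wax lowers its frequency; the adjustment lowers the fork's frequency.
The beat rate rose, so the adjustment moved the fork further from 481 Hz — it was already below the reference.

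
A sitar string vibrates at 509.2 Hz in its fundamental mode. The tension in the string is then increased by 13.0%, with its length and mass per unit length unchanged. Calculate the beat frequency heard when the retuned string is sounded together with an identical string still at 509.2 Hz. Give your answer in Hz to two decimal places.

32.09 Hz

For a string, f ∝ √T, so the new frequency is 509.2·√1.130 = 541.2870 Hz.
f_beat = |541.2870 − 509.2| = 32.09 Hz.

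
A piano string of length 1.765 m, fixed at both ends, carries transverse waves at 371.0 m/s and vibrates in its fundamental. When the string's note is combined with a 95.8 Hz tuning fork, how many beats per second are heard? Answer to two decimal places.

For a string fixed at both ends, f_n = n·v/(2L) = 1·371.0/(2·1.765) = 105.0992 Hz.
f_beat = |105.0992 − 95.8| = 9.30 Hz.

9.30 Hz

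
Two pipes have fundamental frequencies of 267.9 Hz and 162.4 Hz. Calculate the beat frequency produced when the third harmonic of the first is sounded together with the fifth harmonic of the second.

8.3 Hz

Third harmonic of the first: 3·267.9 = 803.7 Hz.
Fifth harmonic of the second: 5·162.4 = 812.0 Hz.
f_beat = |803.7 − 812.0| = 8.3 Hz.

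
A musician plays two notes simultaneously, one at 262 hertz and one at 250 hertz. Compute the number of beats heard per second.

12 Hz

Beats arise from superposition of two nearby frequencies; the beat rate is |f₁ − f₂|.
|262 − 250| = 12 Hz.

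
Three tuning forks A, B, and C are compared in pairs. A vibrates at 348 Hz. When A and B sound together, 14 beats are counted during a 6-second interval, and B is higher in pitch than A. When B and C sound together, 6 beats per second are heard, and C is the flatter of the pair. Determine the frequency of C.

A–B: Beat frequency = 14/6 = 2.3333 Hz.
B is above A, so f_B = 348 + 2.3333 = 350.3333 Hz.
C is below B, so f_C = 350.3333 − 6 = 344.3333 Hz.

344.3333 Hz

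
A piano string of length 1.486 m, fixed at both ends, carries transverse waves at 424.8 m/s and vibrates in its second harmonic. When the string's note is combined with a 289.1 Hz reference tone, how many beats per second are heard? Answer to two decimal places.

3.23 Hz

For a string fixed at both ends, f_n = n·v/(2L) = 2·424.8/(2·1.486) = 285.8681 Hz.
f_beat = |285.8681 − 289.1| = 3.23 Hz.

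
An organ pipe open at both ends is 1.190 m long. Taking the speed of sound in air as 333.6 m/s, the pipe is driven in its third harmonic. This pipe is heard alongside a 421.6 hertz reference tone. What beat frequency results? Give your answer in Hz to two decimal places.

Open pipe: f_n = n·v/(2L) = 3·333.6/(2·1.190) = 420.5042 Hz.
f_beat = |420.5042 − 421.6| = 1.10 Hz.

1.10 Hz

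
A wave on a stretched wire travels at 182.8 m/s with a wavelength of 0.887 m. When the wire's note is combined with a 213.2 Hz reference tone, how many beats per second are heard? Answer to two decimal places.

Source frequency f = v/λ = 182.8/0.887 = 206.0879 Hz.
f_beat = |206.0879 − 213.2| = 7.11 Hz.

7.11 Hz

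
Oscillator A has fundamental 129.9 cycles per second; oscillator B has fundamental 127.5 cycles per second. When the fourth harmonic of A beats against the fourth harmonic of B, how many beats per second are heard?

Fourth harmonic of the first: 4·129.9 = 519.6 Hz.
Fourth harmonic of the second: 4·127.5 = 510.0 Hz.
f_beat = |519.6 − 510.0| = 9.6 Hz.

9.6 Hz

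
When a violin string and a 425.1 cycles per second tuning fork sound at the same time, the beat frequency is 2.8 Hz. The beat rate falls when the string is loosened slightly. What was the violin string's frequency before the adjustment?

427.9 Hz

|f − 425.1| = 2.8, so the violin string was at either 422.3 Hz or 427.9 Hz.
Reducing tension lowers a string's frequency; the adjustment lowers the violin string's frequency.
The beat rate fell, so the adjustment moved the violin string toward 425.1 Hz — it must have started above the reference.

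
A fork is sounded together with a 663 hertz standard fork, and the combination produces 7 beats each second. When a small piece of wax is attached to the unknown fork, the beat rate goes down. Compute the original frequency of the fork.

670 Hz

|f − 663| = 7, so the fork was at either 656 Hz or 670 Hz.
Loading a fork with wax lowers its frequency; the adjustment lowers the fork's frequency.
The beat rate fell, so the adjustment moved the fork toward 663 Hz — it must have started above the reference.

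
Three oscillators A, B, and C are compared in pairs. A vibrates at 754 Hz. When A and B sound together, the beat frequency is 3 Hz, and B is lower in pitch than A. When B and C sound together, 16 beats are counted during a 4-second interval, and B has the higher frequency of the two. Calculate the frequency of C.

B is below A, so f_B = 754 − 3 = 751 Hz.
B–C: Beat frequency = 16/4 = 4 Hz.
C is below B, so f_C = 751 − 4 = 747 Hz.

747 Hz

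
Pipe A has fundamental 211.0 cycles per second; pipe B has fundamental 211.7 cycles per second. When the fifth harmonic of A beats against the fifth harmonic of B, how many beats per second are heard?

3.5 Hz

Fifth harmonic of the first: 5·211.0 = 1055.0 Hz.
Fifth harmonic of the second: 5·211.7 = 1058.5 Hz.
f_beat = |1055.0 − 1058.5| = 3.5 Hz.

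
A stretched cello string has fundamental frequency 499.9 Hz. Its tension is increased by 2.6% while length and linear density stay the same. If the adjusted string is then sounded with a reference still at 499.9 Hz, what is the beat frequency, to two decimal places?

For a string, f ∝ √T, so the new frequency is 499.9·√1.026 = 506.3570 Hz.
f_beat = |506.3570 − 499.9| = 6.46 Hz.

6.46 Hz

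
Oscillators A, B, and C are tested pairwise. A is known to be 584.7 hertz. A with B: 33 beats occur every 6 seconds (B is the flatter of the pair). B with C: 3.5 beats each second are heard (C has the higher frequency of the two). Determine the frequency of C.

A–B: Beat frequency = 33/6 = 5.5 Hz.
B is below A, so f_B = 584.7 − 5.5 = 579.2 Hz.
C is above B, so f_C = 579.2 + 3.5 = 582.7 Hz.

582.7 Hz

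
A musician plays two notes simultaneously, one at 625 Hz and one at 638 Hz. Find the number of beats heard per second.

13 Hz

The beat frequency equals the magnitude of the frequency difference.
|625 − 638| = 13 Hz.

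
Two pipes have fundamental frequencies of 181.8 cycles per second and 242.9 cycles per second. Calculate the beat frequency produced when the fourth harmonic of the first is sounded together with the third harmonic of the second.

1.5 Hz

Fourth harmonic of the first: 4·181.8 = 727.2 Hz.
Third harmonic of the second: 3·242.9 = 728.7 Hz.
f_beat = |727.2 − 728.7| = 1.5 Hz.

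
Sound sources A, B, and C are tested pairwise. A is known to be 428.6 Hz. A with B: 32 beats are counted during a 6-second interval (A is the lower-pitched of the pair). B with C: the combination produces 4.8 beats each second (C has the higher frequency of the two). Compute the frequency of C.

438.7333 Hz

A–B: Beat frequency = 32/6 = 5.3333 Hz.
B is above A, so f_B = 428.6 + 5.3333 = 433.9333 Hz.
C is above B, so f_C = 433.9333 + 4.8 = 438.7333 Hz.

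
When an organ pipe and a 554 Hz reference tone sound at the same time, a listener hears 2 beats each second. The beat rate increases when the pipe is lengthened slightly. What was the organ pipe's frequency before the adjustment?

|f − 554| = 2, so the organ pipe was at either 552 Hz or 556 Hz.
A longer pipe has a lower fundamental; the adjustment lowers the organ pipe's frequency.
The beat rate rose, so the adjustment moved the organ pipe further from 554 Hz — it was already below the reference.

552 Hz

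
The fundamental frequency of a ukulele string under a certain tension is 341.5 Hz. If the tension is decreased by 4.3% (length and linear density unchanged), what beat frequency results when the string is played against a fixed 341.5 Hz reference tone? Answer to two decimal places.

For a string, f ∝ √T, so the new frequency is 341.5·√0.957 = 334.0771 Hz.
f_beat = |334.0771 − 341.5| = 7.42 Hz.

7.42 Hz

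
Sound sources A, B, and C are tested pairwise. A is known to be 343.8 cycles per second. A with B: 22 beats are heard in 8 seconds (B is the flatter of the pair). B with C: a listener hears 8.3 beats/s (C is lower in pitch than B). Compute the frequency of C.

332.75 Hz

A–B: Beat frequency = 22/8 = 2.75 Hz.
B is below A, so f_B = 343.8 − 2.75 = 341.05 Hz.
C is below B, so f_C = 341.05 − 8.3 = 332.75 Hz.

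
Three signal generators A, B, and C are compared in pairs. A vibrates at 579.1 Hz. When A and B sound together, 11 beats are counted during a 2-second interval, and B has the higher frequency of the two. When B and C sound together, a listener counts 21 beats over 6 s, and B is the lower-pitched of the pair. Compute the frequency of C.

A–B: Beat frequency = 11/2 = 5.5 Hz.
B is above A, so f_B = 579.1 + 5.5 = 584.6 Hz.
B–C: Beat frequency = 21/6 = 3.5 Hz.
C is above B, so f_C = 584.6 + 3.5 = 588.1 Hz.

588.1 Hz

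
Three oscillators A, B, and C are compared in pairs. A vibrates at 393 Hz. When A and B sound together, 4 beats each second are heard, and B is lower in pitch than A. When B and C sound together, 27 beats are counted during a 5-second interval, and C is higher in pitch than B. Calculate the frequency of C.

394.4 Hz

B is below A, so f_B = 393 − 4 = 389 Hz.
B–C: Beat frequency = 27/5 = 5.4 Hz.
C is above B, so f_C = 389 + 5.4 = 394.4 Hz.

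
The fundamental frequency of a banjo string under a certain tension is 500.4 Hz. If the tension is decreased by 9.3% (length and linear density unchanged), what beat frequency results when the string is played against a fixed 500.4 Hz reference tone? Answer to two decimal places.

For a string, f ∝ √T, so the new frequency is 500.4·√0.907 = 476.5637 Hz.
f_beat = |476.5637 − 500.4| = 23.84 Hz.

23.84 Hz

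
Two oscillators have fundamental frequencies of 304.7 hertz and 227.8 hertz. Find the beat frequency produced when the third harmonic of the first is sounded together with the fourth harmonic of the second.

Third harmonic of the first: 3·304.7 = 914.1 Hz.
Fourth harmonic of the second: 4·227.8 = 911.2 Hz.
f_beat = |914.1 − 911.2| = 2.9 Hz.

2.9 Hz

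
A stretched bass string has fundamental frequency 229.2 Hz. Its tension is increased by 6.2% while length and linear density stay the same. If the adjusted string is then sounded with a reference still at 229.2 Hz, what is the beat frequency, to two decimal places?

For a string, f ∝ √T, so the new frequency is 229.2·√1.062 = 236.1984 Hz.
f_beat = |236.1984 − 229.2| = 7.00 Hz.

7.00 Hz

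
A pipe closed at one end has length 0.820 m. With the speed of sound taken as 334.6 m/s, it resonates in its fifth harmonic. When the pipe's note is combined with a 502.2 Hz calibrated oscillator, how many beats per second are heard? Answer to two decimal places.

Closed pipe (odd harmonics): f_n = n·v/(4L) = 5·334.6/(4·0.820) = 510.0610 Hz.
f_beat = |510.0610 − 502.2| = 7.86 Hz.

7.86 Hz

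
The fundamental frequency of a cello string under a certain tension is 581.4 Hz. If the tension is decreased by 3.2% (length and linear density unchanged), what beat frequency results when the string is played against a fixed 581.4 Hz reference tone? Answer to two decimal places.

9.38 Hz

For a string, f ∝ √T, so the new frequency is 581.4·√0.968 = 572.0220 Hz.
f_beat = |572.0220 − 581.4| = 9.38 Hz.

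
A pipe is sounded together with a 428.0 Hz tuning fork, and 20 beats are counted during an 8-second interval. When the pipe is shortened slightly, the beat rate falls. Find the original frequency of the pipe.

425.5 Hz

Beat frequency = 20/8 = 2.5 Hz.
|f − 428.0| = 2.5, so the pipe was at either 425.5 Hz or 430.5 Hz.
A shorter pipe has a higher fundamental; the adjustment raises the pipe's frequency.
The beat rate fell, so the adjustment moved the pipe toward 428.0 Hz — it must have started below the reference.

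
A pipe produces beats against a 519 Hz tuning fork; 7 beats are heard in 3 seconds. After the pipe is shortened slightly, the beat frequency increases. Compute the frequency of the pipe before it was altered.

521.3333 Hz

Beat frequency = 7/3 = 2.3333 Hz.
|f − 519| = 2.3333, so the pipe was at either 516.6667 Hz or 521.3333 Hz.
A shorter pipe has a higher fundamental; the adjustment raises the pipe's frequency.
The beat rate rose, so the adjustment moved the pipe further from 519 Hz — it was already above the reference.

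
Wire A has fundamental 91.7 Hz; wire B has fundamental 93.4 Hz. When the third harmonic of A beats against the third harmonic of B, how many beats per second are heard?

5.1 Hz

Third harmonic of the first: 3·91.7 = 275.1 Hz.
Third harmonic of the second: 3·93.4 = 280.2 Hz.
f_beat = |275.1 − 280.2| = 5.1 Hz.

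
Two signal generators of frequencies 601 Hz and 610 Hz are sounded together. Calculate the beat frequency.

9 Hz

Beats arise from superposition of two nearby frequencies; the beat rate is |f₁ − f₂|.
|601 − 610| = 9 Hz.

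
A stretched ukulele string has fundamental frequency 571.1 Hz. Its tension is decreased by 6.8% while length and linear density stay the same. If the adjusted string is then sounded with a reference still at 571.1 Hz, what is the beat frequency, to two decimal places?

19.76 Hz

For a string, f ∝ √T, so the new frequency is 571.1·√0.932 = 551.3408 Hz.
f_beat = |551.3408 − 571.1| = 19.76 Hz.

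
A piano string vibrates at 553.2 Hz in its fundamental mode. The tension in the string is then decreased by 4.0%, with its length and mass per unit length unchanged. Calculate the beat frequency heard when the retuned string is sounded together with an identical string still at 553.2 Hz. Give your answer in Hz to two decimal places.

11.18 Hz

For a string, f ∝ √T, so the new frequency is 553.2·√0.960 = 542.0231 Hz.
f_beat = |542.0231 − 553.2| = 11.18 Hz.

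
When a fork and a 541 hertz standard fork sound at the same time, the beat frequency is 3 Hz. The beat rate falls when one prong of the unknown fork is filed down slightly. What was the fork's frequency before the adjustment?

|f − 541| = 3, so the fork was at either 538 Hz or 544 Hz.
Filing a prong removes mass and raises the fork's frequency; the adjustment raises the fork's frequency.
The beat rate fell, so the adjustment moved the fork toward 541 Hz — it must have started below the reference.

538 Hz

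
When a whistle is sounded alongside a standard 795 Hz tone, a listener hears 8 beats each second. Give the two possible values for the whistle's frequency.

787 Hz or 803 Hz

|f − 795| = 8, so f = 795 ± 8.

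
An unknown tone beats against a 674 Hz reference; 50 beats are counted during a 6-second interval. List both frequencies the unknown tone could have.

Beat frequency = 50/6 = 8.3333 Hz.
|f − 674| = 8.3333, so f = 674 ± 8.3333.

665.6667 Hz or 682.3333 Hz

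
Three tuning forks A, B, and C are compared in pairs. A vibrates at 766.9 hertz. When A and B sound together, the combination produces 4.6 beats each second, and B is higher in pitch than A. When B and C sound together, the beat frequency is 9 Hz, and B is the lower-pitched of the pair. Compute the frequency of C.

B is above A, so f_B = 766.9 + 4.6 = 771.5 Hz.
C is above B, so f_C = 771.5 + 9 = 780.5 Hz.

780.5 Hz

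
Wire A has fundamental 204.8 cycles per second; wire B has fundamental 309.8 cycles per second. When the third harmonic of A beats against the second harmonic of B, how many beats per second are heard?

5.2 Hz

Third harmonic of the first: 3·204.8 = 614.4 Hz.
Second harmonic of the second: 2·309.8 = 619.6 Hz.
f_beat = |614.4 − 619.6| = 5.2 Hz.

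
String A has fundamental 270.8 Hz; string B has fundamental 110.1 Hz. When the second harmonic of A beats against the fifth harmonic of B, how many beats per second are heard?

8.9 Hz

Second harmonic of the first: 2·270.8 = 541.6 Hz.
Fifth harmonic of the second: 5·110.1 = 550.5 Hz.
f_beat = |541.6 − 550.5| = 8.9 Hz.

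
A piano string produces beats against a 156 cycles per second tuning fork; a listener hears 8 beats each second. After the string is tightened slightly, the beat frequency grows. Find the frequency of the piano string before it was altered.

|f − 156| = 8, so the piano string was at either 148 Hz or 164 Hz.
Increasing tension raises a string's frequency; the adjustment raises the piano string's frequency.
The beat rate rose, so the adjustment moved the piano string further from 156 Hz — it was already above the reference.

164 Hz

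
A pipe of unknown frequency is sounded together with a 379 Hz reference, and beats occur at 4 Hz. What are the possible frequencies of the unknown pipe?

375 Hz or 383 Hz

|f − 379| = 4, so f = 379 ± 4.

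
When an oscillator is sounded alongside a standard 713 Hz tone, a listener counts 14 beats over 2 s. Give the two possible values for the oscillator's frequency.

Beat frequency = 14/2 = 7 Hz.
|f − 713| = 7, so f = 713 ± 7.

706 Hz or 720 Hz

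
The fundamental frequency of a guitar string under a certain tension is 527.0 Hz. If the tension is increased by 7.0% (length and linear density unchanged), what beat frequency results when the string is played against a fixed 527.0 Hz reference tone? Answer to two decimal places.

18.13 Hz

For a string, f ∝ √T, so the new frequency is 527.0·√1.070 = 545.1330 Hz.
f_beat = |545.1330 − 527.0| = 18.13 Hz.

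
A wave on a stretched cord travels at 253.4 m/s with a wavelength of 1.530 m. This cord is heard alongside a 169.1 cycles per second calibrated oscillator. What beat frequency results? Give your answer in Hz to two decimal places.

Source frequency f = v/λ = 253.4/1.530 = 165.6209 Hz.
f_beat = |165.6209 − 169.1| = 3.48 Hz.

3.48 Hz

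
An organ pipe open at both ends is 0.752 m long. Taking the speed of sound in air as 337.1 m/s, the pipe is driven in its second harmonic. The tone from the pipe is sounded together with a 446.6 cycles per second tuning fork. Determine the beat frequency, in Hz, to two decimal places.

Open pipe: f_n = n·v/(2L) = 2·337.1/(2·0.752) = 448.2713 Hz.
f_beat = |448.2713 − 446.6| = 1.67 Hz.

1.67 Hz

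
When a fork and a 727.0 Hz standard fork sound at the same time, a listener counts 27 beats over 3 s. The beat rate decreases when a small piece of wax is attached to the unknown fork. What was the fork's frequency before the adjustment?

736 Hz

Beat frequency = 27/3 = 9 Hz.
|f − 727.0| = 9, so the fork was at either 718 Hz or 736 Hz.
Loading a fork with wax lowers its frequency; the adjustment lowers the fork's frequency.
The beat rate fell, so the adjustment moved the fork toward 727.0 Hz — it must have started above the reference.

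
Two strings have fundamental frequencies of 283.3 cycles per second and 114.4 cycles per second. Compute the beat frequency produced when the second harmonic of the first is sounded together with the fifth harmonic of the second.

Second harmonic of the first: 2·283.3 = 566.6 Hz.
Fifth harmonic of the second: 5·114.4 = 572.0 Hz.
f_beat = |566.6 − 572.0| = 5.4 Hz.

5.4 Hz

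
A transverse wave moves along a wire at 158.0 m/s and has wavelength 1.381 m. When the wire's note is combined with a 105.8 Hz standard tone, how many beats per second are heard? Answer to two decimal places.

Source frequency f = v/λ = 158.0/1.381 = 114.4098 Hz.
f_beat = |114.4098 − 105.8| = 8.61 Hz.

8.61 Hz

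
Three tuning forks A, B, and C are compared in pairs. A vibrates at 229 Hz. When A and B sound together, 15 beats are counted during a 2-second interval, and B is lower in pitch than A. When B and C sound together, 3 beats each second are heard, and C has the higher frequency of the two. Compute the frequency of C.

224.5 Hz

A–B: Beat frequency = 15/2 = 7.5 Hz.
B is below A, so f_B = 229 − 7.5 = 221.5 Hz.
C is above B, so f_C = 221.5 + 3 = 224.5 Hz.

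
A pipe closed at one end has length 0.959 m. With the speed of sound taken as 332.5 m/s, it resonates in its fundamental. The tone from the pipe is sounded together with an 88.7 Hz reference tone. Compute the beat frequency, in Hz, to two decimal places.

2.02 Hz

Closed pipe (odd harmonics): f_n = n·v/(4L) = 1·332.5/(4·0.959) = 86.6788 Hz.
f_beat = |86.6788 − 88.7| = 2.02 Hz.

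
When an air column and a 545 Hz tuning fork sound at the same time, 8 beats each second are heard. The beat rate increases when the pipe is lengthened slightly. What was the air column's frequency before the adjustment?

|f − 545| = 8, so the air column was at either 537 Hz or 553 Hz.
A longer pipe has a lower fundamental; the adjustment lowers the air column's frequency.
The beat rate rose, so the adjustment moved the air column further from 545 Hz — it was already below the reference.

537 Hz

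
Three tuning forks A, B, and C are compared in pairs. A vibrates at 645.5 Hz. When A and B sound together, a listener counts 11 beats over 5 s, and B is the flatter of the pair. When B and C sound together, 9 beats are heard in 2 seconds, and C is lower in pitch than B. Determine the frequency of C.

638.8 Hz

A–B: Beat frequency = 11/5 = 2.2 Hz.
B is below A, so f_B = 645.5 − 2.2 = 643.3 Hz.
B–C: Beat frequency = 9/2 = 4.5 Hz.
C is below B, so f_C = 643.3 − 4.5 = 638.8 Hz.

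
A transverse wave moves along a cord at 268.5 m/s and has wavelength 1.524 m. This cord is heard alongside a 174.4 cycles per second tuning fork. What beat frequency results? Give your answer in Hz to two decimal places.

1.78 Hz

Source frequency f = v/λ = 268.5/1.524 = 176.1811 Hz.
f_beat = |176.1811 − 174.4| = 1.78 Hz.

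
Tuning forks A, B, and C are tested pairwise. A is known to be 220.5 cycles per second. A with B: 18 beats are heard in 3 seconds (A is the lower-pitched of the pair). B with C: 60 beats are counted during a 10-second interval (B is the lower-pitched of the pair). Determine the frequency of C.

232.5 Hz

A–B: Beat frequency = 18/3 = 6 Hz.
B is above A, so f_B = 220.5 + 6 = 226.5 Hz.
B–C: Beat frequency = 60/10 = 6 Hz.
C is above B, so f_C = 226.5 + 6 = 232.5 Hz.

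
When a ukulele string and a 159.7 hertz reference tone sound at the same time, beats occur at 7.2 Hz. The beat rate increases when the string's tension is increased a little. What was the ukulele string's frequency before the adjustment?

|f − 159.7| = 7.2, so the ukulele string was at either 152.5 Hz or 166.9 Hz.
Higher tension means higher frequency; the adjustment raises the ukulele string's frequency.
The beat rate rose, so the adjustment moved the ukulele string further from 159.7 Hz — it was already above the reference.

166.9 Hz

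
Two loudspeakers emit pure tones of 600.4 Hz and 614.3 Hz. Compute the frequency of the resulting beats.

13.9 Hz

Beats arise from superposition of two nearby frequencies; the beat rate is |f₁ − f₂|.
|600.4 − 614.3| = 13.9 Hz.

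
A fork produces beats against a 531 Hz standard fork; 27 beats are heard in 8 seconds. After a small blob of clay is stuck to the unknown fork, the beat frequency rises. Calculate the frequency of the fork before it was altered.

Beat frequency = 27/8 = 3.375 Hz.
|f − 531| = 3.375, so the fork was at either 527.625 Hz or 534.375 Hz.
Adding mass to a fork lowers its frequency; the adjustment lowers the fork's frequency.
The beat rate rose, so the adjustment moved the fork further from 531 Hz — it was already below the reference.

527.625 Hz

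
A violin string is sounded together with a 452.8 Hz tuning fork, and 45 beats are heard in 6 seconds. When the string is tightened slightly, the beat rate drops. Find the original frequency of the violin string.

Beat frequency = 45/6 = 7.5 Hz.
|f − 452.8| = 7.5, so the violin string was at either 445.3 Hz or 460.3 Hz.
Increasing tension raises a string's frequency; the adjustment raises the violin string's frequency.
The beat rate fell, so the adjustment moved the violin string toward 452.8 Hz — it must have started below the reference.

445.3 Hz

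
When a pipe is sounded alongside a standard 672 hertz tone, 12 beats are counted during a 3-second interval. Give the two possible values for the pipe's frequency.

668 Hz or 676 Hz

Beat frequency = 12/3 = 4 Hz.
|f − 672| = 4, so f = 672 ± 4.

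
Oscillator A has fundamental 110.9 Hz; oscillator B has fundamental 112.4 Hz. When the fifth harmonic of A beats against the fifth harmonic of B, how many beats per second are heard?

7.5 Hz

Fifth harmonic of the first: 5·110.9 = 554.5 Hz.
Fifth harmonic of the second: 5·112.4 = 562.0 Hz.
f_beat = |554.5 − 562.0| = 7.5 Hz.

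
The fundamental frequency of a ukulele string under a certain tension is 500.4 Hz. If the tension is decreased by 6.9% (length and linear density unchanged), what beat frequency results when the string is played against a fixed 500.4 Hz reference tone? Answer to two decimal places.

17.57 Hz

For a string, f ∝ √T, so the new frequency is 500.4·√0.931 = 482.8277 Hz.
f_beat = |482.8277 − 500.4| = 17.57 Hz.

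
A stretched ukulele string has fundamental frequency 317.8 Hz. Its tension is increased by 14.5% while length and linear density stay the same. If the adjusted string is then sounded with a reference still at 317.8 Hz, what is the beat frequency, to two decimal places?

For a string, f ∝ √T, so the new frequency is 317.8·√1.145 = 340.0609 Hz.
f_beat = |340.0609 − 317.8| = 22.26 Hz.

22.26 Hz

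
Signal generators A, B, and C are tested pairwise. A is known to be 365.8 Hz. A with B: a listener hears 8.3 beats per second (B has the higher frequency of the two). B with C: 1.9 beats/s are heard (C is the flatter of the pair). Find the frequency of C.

B is above A, so f_B = 365.8 + 8.3 = 374.1 Hz.
C is below B, so f_C = 374.1 − 1.9 = 372.2 Hz.

372.2 Hz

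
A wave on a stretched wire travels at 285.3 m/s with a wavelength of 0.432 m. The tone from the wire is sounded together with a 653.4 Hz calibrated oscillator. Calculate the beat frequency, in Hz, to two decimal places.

Source frequency f = v/λ = 285.3/0.432 = 660.4167 Hz.
f_beat = |660.4167 − 653.4| = 7.02 Hz.

7.02 Hz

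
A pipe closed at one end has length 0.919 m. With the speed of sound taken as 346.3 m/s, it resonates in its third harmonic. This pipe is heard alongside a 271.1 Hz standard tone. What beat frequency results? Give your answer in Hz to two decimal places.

Closed pipe (odd harmonics): f_n = n·v/(4L) = 3·346.3/(4·0.919) = 282.6170 Hz.
f_beat = |282.6170 − 271.1| = 11.52 Hz.

11.52 Hz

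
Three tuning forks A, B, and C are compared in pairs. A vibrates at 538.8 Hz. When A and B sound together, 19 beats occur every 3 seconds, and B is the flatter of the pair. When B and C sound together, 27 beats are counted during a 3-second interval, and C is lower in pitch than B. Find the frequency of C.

523.4667 Hz

A–B: Beat frequency = 19/3 = 6.3333 Hz.
B is below A, so f_B = 538.8 − 6.3333 = 532.4667 Hz.
B–C: Beat frequency = 27/3 = 9 Hz.
C is below B, so f_C = 532.4667 − 9 = 523.4667 Hz.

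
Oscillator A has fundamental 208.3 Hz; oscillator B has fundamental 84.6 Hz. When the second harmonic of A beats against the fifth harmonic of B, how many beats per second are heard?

Second harmonic of the first: 2·208.3 = 416.6 Hz.
Fifth harmonic of the second: 5·84.6 = 423.0 Hz.
f_beat = |416.6 − 423.0| = 6.4 Hz.

6.4 Hz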